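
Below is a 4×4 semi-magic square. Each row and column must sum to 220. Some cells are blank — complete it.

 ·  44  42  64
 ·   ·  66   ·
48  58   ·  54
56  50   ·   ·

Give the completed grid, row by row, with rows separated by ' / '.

70 44 42 64 / 46 68 66 40 / 48 58 60 54 / 56 50 52 62

The remaining cell in row 1 is (1,1) = 220 − 150 = 70.
Row 3 must total 220; the given cells sum to 160, so (3,3) = 60.
Column 1 needs 220; the known cells sum to 174, so (2,1) = 46.
From column 2, 220 − (44 + 58 + 50) gives (2,2) = 68.
Column 3 must total 220; the given cells sum to 168, so (4,3) = 52.
Row 2 needs 220; the known cells sum to 180, so (2,4) = 40.
Row 4: 56 + 50 + 52 + ? = 220, so (4,4) = 62.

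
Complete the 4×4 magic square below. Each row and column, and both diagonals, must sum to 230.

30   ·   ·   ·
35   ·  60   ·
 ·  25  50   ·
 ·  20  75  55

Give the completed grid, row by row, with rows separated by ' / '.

Row 4: 20 + 75 + 55 + ? = 230, so (4,1) = 80.
The remaining cell in column 1 is (3,1) = 230 − 145 = 85.
Using column 3: 60 + 50 + 75 + ? → (1,3) = 230 − 185 = 45.
Main diagonal must total 230; the given cells sum to 135, so (2,2) = 95.
Anti-diagonal must total 230; the given cells sum to 165, so (1,4) = 65.
The remaining cell in row 1 is (1,2) = 230 − 140 = 90.
The remaining cell in row 2 is (2,4) = 230 − 190 = 40.
The remaining cell in row 3 is (3,4) = 230 − 160 = 70.

30 90 45 65 / 35 95 60 40 / 85 25 50 70 / 80 20 75 55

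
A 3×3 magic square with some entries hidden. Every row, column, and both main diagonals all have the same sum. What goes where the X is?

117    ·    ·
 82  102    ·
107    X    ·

112

Column 1 is complete and sums to 306; that is the magic constant.
Row 2: 82 + 102 + ? = 306, so (2,3) = 122.
From main diagonal, 306 − (117 + 102) gives (3,3) = 87.
Using anti-diagonal: 102 + 107 + ? → (1,3) = 306 − 209 = 97.
From row 1, 306 − (117 + 97) gives (1,2) = 92.
Row 3 needs 306; the known cells sum to 194, so (3,2) = 112.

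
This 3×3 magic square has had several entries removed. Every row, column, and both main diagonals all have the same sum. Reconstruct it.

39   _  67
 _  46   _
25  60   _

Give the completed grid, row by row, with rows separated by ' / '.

39 32 67 / 74 46 18 / 25 60 53

Anti-diagonal is already complete: 67 + 46 + 25 = 138, so that is the magic constant.
The remaining cell in row 1 is (1,2) = 138 − 106 = 32.
Row 3 must total 138; the given cells sum to 85, so (3,3) = 53.
Column 1 must total 138; the given cells sum to 64, so (2,1) = 74.
From column 3, 138 − (67 + 53) gives (2,3) = 18.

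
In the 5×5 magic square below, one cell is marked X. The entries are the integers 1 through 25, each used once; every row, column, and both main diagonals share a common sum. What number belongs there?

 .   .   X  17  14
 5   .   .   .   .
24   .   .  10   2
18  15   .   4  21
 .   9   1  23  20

The entries are 1 through 25, which sum to 325, so each line sums to 325/5 = 65.
From row 4, 65 − (18 + 15 + 4 + 21) gives (4,3) = 7.
Using row 5: 9 + 1 + 23 + 20 + ? → (5,1) = 65 − 53 = 12.
From column 1, 65 − (5 + 24 + 18 + 12) gives (1,1) = 6.
The remaining cell in column 4 is (2,4) = 65 − 54 = 11.
Column 5 needs 65; the known cells sum to 57, so (2,5) = 8.
From anti-diagonal, 65 − (14 + 11 + 15 + 12) gives (3,3) = 13.
The remaining cell in row 3 is (3,2) = 65 − 49 = 16.
Main diagonal: 6 + 13 + 4 + 20 + ? = 65, so (2,2) = 22.
From row 2, 65 − (5 + 22 + 11 + 8) gives (2,3) = 19.
Column 2: 22 + 16 + 15 + 9 + ? = 65, so (1,2) = 3.
Column 3: 19 + 13 + 7 + 1 + ? = 65, so (1,3) = 25.

25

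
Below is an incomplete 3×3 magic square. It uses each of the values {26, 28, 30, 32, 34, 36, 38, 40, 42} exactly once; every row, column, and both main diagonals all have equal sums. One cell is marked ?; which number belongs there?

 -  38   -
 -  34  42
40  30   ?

The 9 entries sum to 306, so each line sums to 306/3 = 102.
Row 2 needs 102; the known cells sum to 76, so (2,1) = 26.
Row 3 needs 102; the known cells sum to 70, so (3,3) = 32.

32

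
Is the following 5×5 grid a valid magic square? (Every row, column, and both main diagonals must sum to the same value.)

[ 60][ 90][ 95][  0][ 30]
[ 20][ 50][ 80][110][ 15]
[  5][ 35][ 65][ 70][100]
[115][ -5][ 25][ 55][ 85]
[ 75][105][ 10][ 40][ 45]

Yes

Row 1: 60 + 90 + 95 + 0 + 30 = 275.
Row 2: 20 + 50 + 80 + 110 + 15 = 275.
Row 3: 5 + 35 + 65 + 70 + 100 = 275.
Row 4: 115 + (-5) + 25 + 55 + 85 = 275.
Row 5: 75 + 105 + 10 + 40 + 45 = 275.
Column 1: 60 + 20 + 5 + 115 + 75 = 275.
Column 2: 90 + 50 + 35 + (-5) + 105 = 275.
Column 3: 95 + 80 + 65 + 25 + 10 = 275.
Column 4: 0 + 110 + 70 + 55 + 40 = 275.
Column 5: 30 + 15 + 100 + 85 + 45 = 275.
Main diagonal: 60 + 50 + 65 + 55 + 45 = 275.
Anti-diagonal: 30 + 110 + 65 + (-5) + 75 = 275.
All lines sum to 275.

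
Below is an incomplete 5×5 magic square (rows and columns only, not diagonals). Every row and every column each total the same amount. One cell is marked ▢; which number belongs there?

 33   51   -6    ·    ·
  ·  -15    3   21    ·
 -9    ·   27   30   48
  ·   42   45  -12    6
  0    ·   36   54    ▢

Column 3 is complete and sums to 105; that is the magic constant.
Row 3 needs 105; the known cells sum to 96, so (3,2) = 9.
Row 4 must total 105; the given cells sum to 81, so (4,1) = 24.
Using column 1: 33 + (-9) + 24 + 0 + ? → (2,1) = 105 − 48 = 57.
Column 2 must total 105; the given cells sum to 87, so (5,2) = 18.
Column 4: 21 + 30 + (-12) + 54 + ? = 105, so (1,4) = 12.
Row 1 needs 105; the known cells sum to 90, so (1,5) = 15.
Row 2: 57 + (-15) + 3 + 21 + ? = 105, so (2,5) = 39.
Using row 5: 0 + 18 + 36 + 54 + ? → (5,5) = 105 − 108 = -3.

-3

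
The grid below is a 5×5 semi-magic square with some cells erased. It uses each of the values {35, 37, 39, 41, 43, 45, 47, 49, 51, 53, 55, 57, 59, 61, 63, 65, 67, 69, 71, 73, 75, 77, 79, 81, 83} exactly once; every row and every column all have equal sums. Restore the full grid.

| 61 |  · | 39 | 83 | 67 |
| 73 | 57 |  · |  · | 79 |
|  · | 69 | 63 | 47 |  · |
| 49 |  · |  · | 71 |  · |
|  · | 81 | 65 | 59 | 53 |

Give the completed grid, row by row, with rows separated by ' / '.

61 45 39 83 67 / 73 57 51 35 79 / 75 69 63 47 41 / 49 43 77 71 55 / 37 81 65 59 53

The 25 entries sum to 1475, so each line sums to 1475/5 = 295.
Using row 1: 61 + 39 + 83 + 67 + ? → (1,2) = 295 − 250 = 45.
Using row 5: 81 + 65 + 59 + 53 + ? → (5,1) = 295 − 258 = 37.
From column 1, 295 − (61 + 73 + 49 + 37) gives (3,1) = 75.
The remaining cell in column 2 is (4,2) = 295 − 252 = 43.
From column 4, 295 − (83 + 47 + 71 + 59) gives (2,4) = 35.
The remaining cell in row 2 is (2,3) = 295 − 244 = 51.
From row 3, 295 − (75 + 69 + 63 + 47) gives (3,5) = 41.
The remaining cell in column 3 is (4,3) = 295 − 218 = 77.
Column 5: 67 + 79 + 41 + 53 + ? = 295, so (4,5) = 55.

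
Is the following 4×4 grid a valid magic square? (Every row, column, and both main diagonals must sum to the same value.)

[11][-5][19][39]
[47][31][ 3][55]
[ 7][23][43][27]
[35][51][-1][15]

No — column 3 sums to 64 but row 3 sums to 100.

Row 1: 11 + (-5) + 19 + 39 = 64.
Row 2: 47 + 31 + 3 + 55 = 136.
Row 3: 7 + 23 + 43 + 27 = 100.
Row 4: 35 + 51 + (-1) + 15 = 100.
Column 1: 11 + 47 + 7 + 35 = 100.
Column 2: -5 + 31 + 23 + 51 = 100.
Column 3: 19 + 3 + 43 + (-1) = 64.
Column 4: 39 + 55 + 27 + 15 = 136.
Main diagonal: 11 + 31 + 43 + 15 = 100.
Anti-diagonal: 39 + 3 + 23 + 35 = 100.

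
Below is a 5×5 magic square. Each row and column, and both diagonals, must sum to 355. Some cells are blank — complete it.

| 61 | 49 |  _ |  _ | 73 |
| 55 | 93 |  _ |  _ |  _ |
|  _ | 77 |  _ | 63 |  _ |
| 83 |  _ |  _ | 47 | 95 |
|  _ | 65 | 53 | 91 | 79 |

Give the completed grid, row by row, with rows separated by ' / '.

61 49 87 85 73 / 55 93 81 69 57 / 89 77 75 63 51 / 83 71 59 47 95 / 67 65 53 91 79

Row 5: 65 + 53 + 91 + 79 + ? = 355, so (5,1) = 67.
Column 1 needs 355; the known cells sum to 266, so (3,1) = 89.
Column 2: 49 + 93 + 77 + 65 + ? = 355, so (4,2) = 71.
Main diagonal: 61 + 93 + 47 + 79 + ? = 355, so (3,3) = 75.
Anti-diagonal needs 355; the known cells sum to 286, so (2,4) = 69.
Row 3 must total 355; the given cells sum to 304, so (3,5) = 51.
Row 4 must total 355; the given cells sum to 296, so (4,3) = 59.
From column 4, 355 − (69 + 63 + 47 + 91) gives (1,4) = 85.
Using column 5: 73 + 51 + 95 + 79 + ? → (2,5) = 355 − 298 = 57.
Using row 1: 61 + 49 + 85 + 73 + ? → (1,3) = 355 − 268 = 87.
Row 2 must total 355; the given cells sum to 274, so (2,3) = 81.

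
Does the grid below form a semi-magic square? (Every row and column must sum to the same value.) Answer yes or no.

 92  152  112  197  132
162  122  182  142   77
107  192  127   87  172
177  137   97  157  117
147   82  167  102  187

Yes

Row 1: 92 + 152 + 112 + 197 + 132 = 685.
Row 2: 162 + 122 + 182 + 142 + 77 = 685.
Row 3: 107 + 192 + 127 + 87 + 172 = 685.
Row 4: 177 + 137 + 97 + 157 + 117 = 685.
Row 5: 147 + 82 + 167 + 102 + 187 = 685.
Column 1: 92 + 162 + 107 + 177 + 147 = 685.
Column 2: 152 + 122 + 192 + 137 + 82 = 685.
Column 3: 112 + 182 + 127 + 97 + 167 = 685.
Column 4: 197 + 142 + 87 + 157 + 102 = 685.
Column 5: 132 + 77 + 172 + 117 + 187 = 685.
All lines sum to 685.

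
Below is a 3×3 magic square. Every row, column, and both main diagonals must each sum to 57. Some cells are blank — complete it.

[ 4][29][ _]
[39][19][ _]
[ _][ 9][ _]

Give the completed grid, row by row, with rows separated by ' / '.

4 29 24 / 39 19 -1 / 14 9 34

From row 1, 57 − (4 + 29) gives (1,3) = 24.
The remaining cell in row 2 is (2,3) = 57 − 58 = -1.
Using column 1: 4 + 39 + ? → (3,1) = 57 − 43 = 14.
Using column 3: 24 + (-1) + ? → (3,3) = 57 − 23 = 34.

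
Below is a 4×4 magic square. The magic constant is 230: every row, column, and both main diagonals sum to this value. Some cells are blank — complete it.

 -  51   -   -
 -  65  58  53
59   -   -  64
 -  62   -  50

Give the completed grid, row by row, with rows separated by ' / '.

From row 2, 230 − (65 + 58 + 53) gives (2,1) = 54.
Column 2 must total 230; the given cells sum to 178, so (3,2) = 52.
Column 4 must total 230; the given cells sum to 167, so (1,4) = 63.
Anti-diagonal must total 230; the given cells sum to 173, so (4,1) = 57.
Row 3 must total 230; the given cells sum to 175, so (3,3) = 55.
From row 4, 230 − (57 + 62 + 50) gives (4,3) = 61.
Column 1 needs 230; the known cells sum to 170, so (1,1) = 60.
Column 3: 58 + 55 + 61 + ? = 230, so (1,3) = 56.

60 51 56 63 / 54 65 58 53 / 59 52 55 64 / 57 62 61 50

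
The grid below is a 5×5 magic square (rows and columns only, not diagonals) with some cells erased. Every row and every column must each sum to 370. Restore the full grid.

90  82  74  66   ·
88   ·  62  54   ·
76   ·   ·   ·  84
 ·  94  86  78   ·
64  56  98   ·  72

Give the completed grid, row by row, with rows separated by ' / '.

90 82 74 66 58 / 88 70 62 54 96 / 76 68 50 92 84 / 52 94 86 78 60 / 64 56 98 80 72

Row 1 must total 370; the given cells sum to 312, so (1,5) = 58.
Row 5 needs 370; the known cells sum to 290, so (5,4) = 80.
From column 1, 370 − (90 + 88 + 76 + 64) gives (4,1) = 52.
Column 3 must total 370; the given cells sum to 320, so (3,3) = 50.
The remaining cell in column 4 is (3,4) = 370 − 278 = 92.
Using row 3: 76 + 50 + 92 + 84 + ? → (3,2) = 370 − 302 = 68.
Using row 4: 52 + 94 + 86 + 78 + ? → (4,5) = 370 − 310 = 60.
The remaining cell in column 2 is (2,2) = 370 − 300 = 70.
Column 5: 58 + 84 + 60 + 72 + ? = 370, so (2,5) = 96.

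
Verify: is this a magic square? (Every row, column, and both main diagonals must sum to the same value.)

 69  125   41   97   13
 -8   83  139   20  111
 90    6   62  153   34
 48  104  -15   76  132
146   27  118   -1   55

Yes

Row 1: 69 + 125 + 41 + 97 + 13 = 345.
Row 2: -8 + 83 + 139 + 20 + 111 = 345.
Row 3: 90 + 6 + 62 + 153 + 34 = 345.
Row 4: 48 + 104 + (-15) + 76 + 132 = 345.
Row 5: 146 + 27 + 118 + (-1) + 55 = 345.
Column 1: 69 + (-8) + 90 + 48 + 146 = 345.
Column 2: 125 + 83 + 6 + 104 + 27 = 345.
Column 3: 41 + 139 + 62 + (-15) + 118 = 345.
Column 4: 97 + 20 + 153 + 76 + (-1) = 345.
Column 5: 13 + 111 + 34 + 132 + 55 = 345.
Main diagonal: 69 + 83 + 62 + 76 + 55 = 345.
Anti-diagonal: 13 + 20 + 62 + 104 + 146 = 345.
All lines sum to 345.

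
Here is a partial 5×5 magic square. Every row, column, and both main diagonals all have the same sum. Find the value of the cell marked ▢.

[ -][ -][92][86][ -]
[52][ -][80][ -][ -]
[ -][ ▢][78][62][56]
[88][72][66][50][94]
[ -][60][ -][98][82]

84

Row 4 is complete and sums to 370; that is the magic constant.
Column 3: 92 + 80 + 78 + 66 + ? = 370, so (5,3) = 54.
From column 4, 370 − (86 + 62 + 50 + 98) gives (2,4) = 74.
Row 5 needs 370; the known cells sum to 294, so (5,1) = 76.
Anti-diagonal needs 370; the known cells sum to 300, so (1,5) = 70.
Column 5 must total 370; the given cells sum to 302, so (2,5) = 68.
Row 2 must total 370; the given cells sum to 274, so (2,2) = 96.
Using main diagonal: 96 + 78 + 50 + 82 + ? → (1,1) = 370 − 306 = 64.
From row 1, 370 − (64 + 92 + 86 + 70) gives (1,2) = 58.
Using column 1: 64 + 52 + 88 + 76 + ? → (3,1) = 370 − 280 = 90.
Column 2 must total 370; the given cells sum to 286, so (3,2) = 84.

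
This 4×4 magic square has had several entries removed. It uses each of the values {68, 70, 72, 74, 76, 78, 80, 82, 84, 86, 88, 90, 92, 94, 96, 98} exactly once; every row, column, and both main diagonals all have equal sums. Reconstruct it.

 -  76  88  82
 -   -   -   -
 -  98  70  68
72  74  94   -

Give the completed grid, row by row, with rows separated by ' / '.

86 76 88 82 / 78 84 80 90 / 96 98 70 68 / 72 74 94 92

The 16 entries sum to 1328, so each line sums to 1328/4 = 332.
Row 1 needs 332; the known cells sum to 246, so (1,1) = 86.
From row 3, 332 − (98 + 70 + 68) gives (3,1) = 96.
From row 4, 332 − (72 + 74 + 94) gives (4,4) = 92.
Column 1 needs 332; the known cells sum to 254, so (2,1) = 78.
Column 2: 76 + 98 + 74 + ? = 332, so (2,2) = 84.
The remaining cell in column 3 is (2,3) = 332 − 252 = 80.
Column 4 must total 332; the given cells sum to 242, so (2,4) = 90.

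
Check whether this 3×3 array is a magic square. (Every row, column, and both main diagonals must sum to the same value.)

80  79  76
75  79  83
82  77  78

No — column 2 sums to 235 but row 2 sums to 237.

Row 1: 80 + 79 + 76 = 235.
Row 2: 75 + 79 + 83 = 237.
Row 3: 82 + 77 + 78 = 237.
Column 1: 80 + 75 + 82 = 237.
Column 2: 79 + 79 + 77 = 235.
Column 3: 76 + 83 + 78 = 237.
Main diagonal: 80 + 79 + 78 = 237.
Anti-diagonal: 76 + 79 + 82 = 237.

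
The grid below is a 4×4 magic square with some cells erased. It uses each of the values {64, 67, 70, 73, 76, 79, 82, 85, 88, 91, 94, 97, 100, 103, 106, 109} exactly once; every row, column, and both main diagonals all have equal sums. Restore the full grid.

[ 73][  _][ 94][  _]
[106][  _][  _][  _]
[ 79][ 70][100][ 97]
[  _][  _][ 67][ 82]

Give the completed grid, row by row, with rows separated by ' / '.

73 76 94 103 / 106 91 85 64 / 79 70 100 97 / 88 109 67 82

The 16 entries sum to 1384, so each line sums to 1384/4 = 346.
The remaining cell in column 1 is (4,1) = 346 − 258 = 88.
Column 3 needs 346; the known cells sum to 261, so (2,3) = 85.
The remaining cell in main diagonal is (2,2) = 346 − 255 = 91.
Anti-diagonal needs 346; the known cells sum to 243, so (1,4) = 103.
The remaining cell in row 1 is (1,2) = 346 − 270 = 76.
The remaining cell in row 2 is (2,4) = 346 − 282 = 64.
Row 4: 88 + 67 + 82 + ? = 346, so (4,2) = 109.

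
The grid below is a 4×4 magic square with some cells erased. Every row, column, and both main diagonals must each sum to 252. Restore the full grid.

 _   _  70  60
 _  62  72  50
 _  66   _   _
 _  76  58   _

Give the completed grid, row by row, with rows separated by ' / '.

From row 2, 252 − (62 + 72 + 50) gives (2,1) = 68.
Column 2: 62 + 66 + 76 + ? = 252, so (1,2) = 48.
Column 3 needs 252; the known cells sum to 200, so (3,3) = 52.
Anti-diagonal: 60 + 72 + 66 + ? = 252, so (4,1) = 54.
The remaining cell in row 1 is (1,1) = 252 − 178 = 74.
The remaining cell in row 4 is (4,4) = 252 − 188 = 64.
Using column 1: 74 + 68 + 54 + ? → (3,1) = 252 − 196 = 56.
Column 4: 60 + 50 + 64 + ? = 252, so (3,4) = 78.

74 48 70 60 / 68 62 72 50 / 56 66 52 78 / 54 76 58 64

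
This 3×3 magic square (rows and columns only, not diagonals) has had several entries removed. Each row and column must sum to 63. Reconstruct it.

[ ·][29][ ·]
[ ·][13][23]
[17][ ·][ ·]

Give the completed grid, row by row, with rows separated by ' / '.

Using row 2: 13 + 23 + ? → (2,1) = 63 − 36 = 27.
Column 1 must total 63; the given cells sum to 44, so (1,1) = 19.
Column 2 must total 63; the given cells sum to 42, so (3,2) = 21.
Row 1: 19 + 29 + ? = 63, so (1,3) = 15.
Row 3 must total 63; the given cells sum to 38, so (3,3) = 25.

19 29 15 / 27 13 23 / 17 21 25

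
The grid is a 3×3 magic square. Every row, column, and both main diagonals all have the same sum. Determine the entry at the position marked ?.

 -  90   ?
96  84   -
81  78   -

87

Column 2 is complete and sums to 252; that is the magic constant.
Row 2 needs 252; the known cells sum to 180, so (2,3) = 72.
The remaining cell in row 3 is (3,3) = 252 − 159 = 93.
The remaining cell in column 1 is (1,1) = 252 − 177 = 75.
The remaining cell in column 3 is (1,3) = 252 − 165 = 87.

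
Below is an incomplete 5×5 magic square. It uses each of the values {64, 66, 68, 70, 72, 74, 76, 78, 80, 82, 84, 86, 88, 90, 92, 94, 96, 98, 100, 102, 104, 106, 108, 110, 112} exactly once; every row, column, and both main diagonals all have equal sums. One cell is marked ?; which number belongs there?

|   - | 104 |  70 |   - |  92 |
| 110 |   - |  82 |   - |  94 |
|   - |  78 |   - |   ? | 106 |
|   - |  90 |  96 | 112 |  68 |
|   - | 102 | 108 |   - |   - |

The 25 entries sum to 2200, so each line sums to 2200/5 = 440.
Using row 4: 90 + 96 + 112 + 68 + ? → (4,1) = 440 − 366 = 74.
Using column 2: 104 + 78 + 90 + 102 + ? → (2,2) = 440 − 374 = 66.
Using column 3: 70 + 82 + 96 + 108 + ? → (3,3) = 440 − 356 = 84.
Column 5 must total 440; the given cells sum to 360, so (5,5) = 80.
Using main diagonal: 66 + 84 + 112 + 80 + ? → (1,1) = 440 − 342 = 98.
Row 1 needs 440; the known cells sum to 364, so (1,4) = 76.
Row 2: 110 + 66 + 82 + 94 + ? = 440, so (2,4) = 88.
The remaining cell in anti-diagonal is (5,1) = 440 − 354 = 86.
Row 5 must total 440; the given cells sum to 376, so (5,4) = 64.
Column 1 must total 440; the given cells sum to 368, so (3,1) = 72.
Using column 4: 76 + 88 + 112 + 64 + ? → (3,4) = 440 − 340 = 100.

100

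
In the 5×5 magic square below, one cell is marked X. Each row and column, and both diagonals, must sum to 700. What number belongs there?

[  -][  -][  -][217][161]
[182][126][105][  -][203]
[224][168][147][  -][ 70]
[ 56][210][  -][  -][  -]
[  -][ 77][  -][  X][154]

The remaining cell in row 2 is (2,4) = 700 − 616 = 84.
The remaining cell in row 3 is (3,4) = 700 − 609 = 91.
The remaining cell in column 2 is (1,2) = 700 − 581 = 119.
Using column 5: 161 + 203 + 70 + 154 + ? → (4,5) = 700 − 588 = 112.
Using anti-diagonal: 161 + 84 + 147 + 210 + ? → (5,1) = 700 − 602 = 98.
Using column 1: 182 + 224 + 56 + 98 + ? → (1,1) = 700 − 560 = 140.
The remaining cell in main diagonal is (4,4) = 700 − 567 = 133.
Row 1 needs 700; the known cells sum to 637, so (1,3) = 63.
The remaining cell in row 4 is (4,3) = 700 − 511 = 189.
Column 3 needs 700; the known cells sum to 504, so (5,3) = 196.
Column 4 needs 700; the known cells sum to 525, so (5,4) = 175.

175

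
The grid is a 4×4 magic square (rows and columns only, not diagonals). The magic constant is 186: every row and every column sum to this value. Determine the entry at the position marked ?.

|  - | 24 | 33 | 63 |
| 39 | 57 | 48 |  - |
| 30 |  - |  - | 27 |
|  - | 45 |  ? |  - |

Using row 1: 24 + 33 + 63 + ? → (1,1) = 186 − 120 = 66.
Using row 2: 39 + 57 + 48 + ? → (2,4) = 186 − 144 = 42.
Column 1 needs 186; the known cells sum to 135, so (4,1) = 51.
Column 2: 24 + 57 + 45 + ? = 186, so (3,2) = 60.
From column 4, 186 − (63 + 42 + 27) gives (4,4) = 54.
The remaining cell in row 3 is (3,3) = 186 − 117 = 69.
From row 4, 186 − (51 + 45 + 54) gives (4,3) = 36.

36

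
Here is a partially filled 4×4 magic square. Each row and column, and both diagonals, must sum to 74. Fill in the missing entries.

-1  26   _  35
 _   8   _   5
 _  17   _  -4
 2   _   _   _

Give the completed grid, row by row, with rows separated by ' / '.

From row 1, 74 − (-1 + 26 + 35) gives (1,3) = 14.
From column 2, 74 − (26 + 8 + 17) gives (4,2) = 23.
Column 4 needs 74; the known cells sum to 36, so (4,4) = 38.
Main diagonal needs 74; the known cells sum to 45, so (3,3) = 29.
From anti-diagonal, 74 − (35 + 17 + 2) gives (2,3) = 20.
The remaining cell in row 2 is (2,1) = 74 − 33 = 41.
From row 3, 74 − (17 + 29 + (-4)) gives (3,1) = 32.
From row 4, 74 − (2 + 23 + 38) gives (4,3) = 11.

-1 26 14 35 / 41 8 20 5 / 32 17 29 -4 / 2 23 11 38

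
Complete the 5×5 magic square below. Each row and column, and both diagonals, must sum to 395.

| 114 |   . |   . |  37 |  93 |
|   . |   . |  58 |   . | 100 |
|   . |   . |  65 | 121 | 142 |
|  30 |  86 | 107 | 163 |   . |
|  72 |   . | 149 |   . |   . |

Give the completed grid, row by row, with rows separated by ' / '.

114 135 16 37 93 / 156 2 58 79 100 / 23 44 65 121 142 / 30 86 107 163 9 / 72 128 149 -5 51

Row 4 needs 395; the known cells sum to 386, so (4,5) = 9.
Column 3: 58 + 65 + 107 + 149 + ? = 395, so (1,3) = 16.
Using column 5: 93 + 100 + 142 + 9 + ? → (5,5) = 395 − 344 = 51.
Main diagonal: 114 + 65 + 163 + 51 + ? = 395, so (2,2) = 2.
Anti-diagonal needs 395; the known cells sum to 316, so (2,4) = 79.
Row 1 must total 395; the given cells sum to 260, so (1,2) = 135.
Row 2: 2 + 58 + 79 + 100 + ? = 395, so (2,1) = 156.
Column 1 needs 395; the known cells sum to 372, so (3,1) = 23.
Column 4: 37 + 79 + 121 + 163 + ? = 395, so (5,4) = -5.
Row 3 must total 395; the given cells sum to 351, so (3,2) = 44.
Row 5: 72 + 149 + (-5) + 51 + ? = 395, so (5,2) = 128.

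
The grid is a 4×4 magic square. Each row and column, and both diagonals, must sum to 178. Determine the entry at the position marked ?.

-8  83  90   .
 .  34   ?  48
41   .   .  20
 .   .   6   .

Using row 1: -8 + 83 + 90 + ? → (1,4) = 178 − 165 = 13.
The remaining cell in column 4 is (4,4) = 178 − 81 = 97.
From main diagonal, 178 − (-8 + 34 + 97) gives (3,3) = 55.
Row 3 needs 178; the known cells sum to 116, so (3,2) = 62.
Column 2 needs 178; the known cells sum to 179, so (4,2) = -1.
From column 3, 178 − (90 + 55 + 6) gives (2,3) = 27.

27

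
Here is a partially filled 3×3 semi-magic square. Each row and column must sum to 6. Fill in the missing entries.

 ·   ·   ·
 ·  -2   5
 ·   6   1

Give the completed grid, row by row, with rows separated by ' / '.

From row 2, 6 − (-2 + 5) gives (2,1) = 3.
From row 3, 6 − (6 + 1) gives (3,1) = -1.
The remaining cell in column 1 is (1,1) = 6 − 2 = 4.
The remaining cell in column 2 is (1,2) = 6 − 4 = 2.
Column 3: 5 + 1 + ? = 6, so (1,3) = 0.

4 2 0 / 3 -2 5 / -1 6 1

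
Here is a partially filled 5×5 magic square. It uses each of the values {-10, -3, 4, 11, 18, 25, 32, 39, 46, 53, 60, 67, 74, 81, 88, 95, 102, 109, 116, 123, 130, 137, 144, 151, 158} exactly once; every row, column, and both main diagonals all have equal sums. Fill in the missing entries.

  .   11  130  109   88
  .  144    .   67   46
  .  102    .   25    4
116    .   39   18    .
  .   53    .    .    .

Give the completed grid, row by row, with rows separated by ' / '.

32 11 130 109 88 / -10 144 123 67 46 / 158 102 81 25 4 / 116 60 39 18 137 / 74 53 -3 151 95

The 25 entries sum to 1850, so each line sums to 1850/5 = 370.
Row 1 must total 370; the given cells sum to 338, so (1,1) = 32.
Using column 2: 11 + 144 + 102 + 53 + ? → (4,2) = 370 − 310 = 60.
Using column 4: 109 + 67 + 25 + 18 + ? → (5,4) = 370 − 219 = 151.
Row 4: 116 + 60 + 39 + 18 + ? = 370, so (4,5) = 137.
Column 5 must total 370; the given cells sum to 275, so (5,5) = 95.
Main diagonal needs 370; the known cells sum to 289, so (3,3) = 81.
The remaining cell in anti-diagonal is (5,1) = 370 − 296 = 74.
Row 3 needs 370; the known cells sum to 212, so (3,1) = 158.
Using row 5: 74 + 53 + 151 + 95 + ? → (5,3) = 370 − 373 = -3.
Using column 1: 32 + 158 + 116 + 74 + ? → (2,1) = 370 − 380 = -10.
Using column 3: 130 + 81 + 39 + (-3) + ? → (2,3) = 370 − 247 = 123.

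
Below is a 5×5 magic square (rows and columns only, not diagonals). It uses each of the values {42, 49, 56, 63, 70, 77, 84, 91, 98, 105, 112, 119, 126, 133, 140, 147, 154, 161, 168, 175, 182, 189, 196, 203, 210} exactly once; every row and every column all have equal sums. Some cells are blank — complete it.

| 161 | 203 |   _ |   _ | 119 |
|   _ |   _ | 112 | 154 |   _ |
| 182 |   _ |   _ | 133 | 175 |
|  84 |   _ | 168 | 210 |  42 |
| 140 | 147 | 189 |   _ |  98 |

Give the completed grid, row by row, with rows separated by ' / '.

The 25 entries sum to 3150, so each line sums to 3150/5 = 630.
Row 4 needs 630; the known cells sum to 504, so (4,2) = 126.
The remaining cell in row 5 is (5,4) = 630 − 574 = 56.
Column 1: 161 + 182 + 84 + 140 + ? = 630, so (2,1) = 63.
Using column 4: 154 + 133 + 210 + 56 + ? → (1,4) = 630 − 553 = 77.
Using column 5: 119 + 175 + 42 + 98 + ? → (2,5) = 630 − 434 = 196.
Using row 1: 161 + 203 + 77 + 119 + ? → (1,3) = 630 − 560 = 70.
Using row 2: 63 + 112 + 154 + 196 + ? → (2,2) = 630 − 525 = 105.
Using column 2: 203 + 105 + 126 + 147 + ? → (3,2) = 630 − 581 = 49.
From column 3, 630 − (70 + 112 + 168 + 189) gives (3,3) = 91.

161 203 70 77 119 / 63 105 112 154 196 / 182 49 91 133 175 / 84 126 168 210 42 / 140 147 189 56 98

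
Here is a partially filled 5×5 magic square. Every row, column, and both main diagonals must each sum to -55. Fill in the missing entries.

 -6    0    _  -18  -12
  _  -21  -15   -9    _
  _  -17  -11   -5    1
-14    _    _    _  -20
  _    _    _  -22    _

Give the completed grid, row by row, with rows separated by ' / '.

The remaining cell in row 1 is (1,3) = -55 − (-36) = -19.
Row 3 must total -55; the given cells sum to -32, so (3,1) = -23.
Using column 4: -18 + (-9) + (-5) + (-22) + ? → (4,4) = -55 − (-54) = -1.
From main diagonal, -55 − (-6 + (-21) + (-11) + (-1)) gives (5,5) = -16.
From column 5, -55 − (-12 + 1 + (-20) + (-16)) gives (2,5) = -8.
From row 2, -55 − (-21 + (-15) + (-9) + (-8)) gives (2,1) = -2.
From column 1, -55 − (-6 + (-2) + (-23) + (-14)) gives (5,1) = -10.
The remaining cell in anti-diagonal is (4,2) = -55 − (-42) = -13.
Row 4: -14 + (-13) + (-1) + (-20) + ? = -55, so (4,3) = -7.
Column 2: 0 + (-21) + (-17) + (-13) + ? = -55, so (5,2) = -4.
Column 3 must total -55; the given cells sum to -52, so (5,3) = -3.

-6 0 -19 -18 -12 / -2 -21 -15 -9 -8 / -23 -17 -11 -5 1 / -14 -13 -7 -1 -20 / -10 -4 -3 -22 -16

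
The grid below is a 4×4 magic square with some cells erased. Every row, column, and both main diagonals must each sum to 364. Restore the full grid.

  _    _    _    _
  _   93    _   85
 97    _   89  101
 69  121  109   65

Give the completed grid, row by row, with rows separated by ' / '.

117 73 61 113 / 81 93 105 85 / 97 77 89 101 / 69 121 109 65

Row 3 needs 364; the known cells sum to 287, so (3,2) = 77.
Column 2 must total 364; the given cells sum to 291, so (1,2) = 73.
Column 4: 85 + 101 + 65 + ? = 364, so (1,4) = 113.
Main diagonal: 93 + 89 + 65 + ? = 364, so (1,1) = 117.
The remaining cell in anti-diagonal is (2,3) = 364 − 259 = 105.
Row 1 needs 364; the known cells sum to 303, so (1,3) = 61.
Row 2 must total 364; the given cells sum to 283, so (2,1) = 81.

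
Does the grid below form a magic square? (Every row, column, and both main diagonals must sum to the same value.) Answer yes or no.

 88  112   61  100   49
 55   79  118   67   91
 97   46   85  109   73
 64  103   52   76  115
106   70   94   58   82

Yes

Row 1: 88 + 112 + 61 + 100 + 49 = 410.
Row 2: 55 + 79 + 118 + 67 + 91 = 410.
Row 3: 97 + 46 + 85 + 109 + 73 = 410.
Row 4: 64 + 103 + 52 + 76 + 115 = 410.
Row 5: 106 + 70 + 94 + 58 + 82 = 410.
Column 1: 88 + 55 + 97 + 64 + 106 = 410.
Column 2: 112 + 79 + 46 + 103 + 70 = 410.
Column 3: 61 + 118 + 85 + 52 + 94 = 410.
Column 4: 100 + 67 + 109 + 76 + 58 = 410.
Column 5: 49 + 91 + 73 + 115 + 82 = 410.
Main diagonal: 88 + 79 + 85 + 76 + 82 = 410.
Anti-diagonal: 49 + 67 + 85 + 103 + 106 = 410.
All lines sum to 410.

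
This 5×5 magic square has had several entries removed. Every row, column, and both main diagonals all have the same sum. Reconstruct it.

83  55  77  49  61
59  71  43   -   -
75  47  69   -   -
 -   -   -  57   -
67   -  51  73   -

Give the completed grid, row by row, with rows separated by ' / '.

83 55 77 49 61 / 59 71 43 65 87 / 75 47 69 81 53 / 41 63 85 57 79 / 67 89 51 73 45

Row 1 is already complete: 83 + 55 + 77 + 49 + 61 = 325, so that is the magic constant.
Column 1 needs 325; the known cells sum to 284, so (4,1) = 41.
From column 3, 325 − (77 + 43 + 69 + 51) gives (4,3) = 85.
The remaining cell in main diagonal is (5,5) = 325 − 280 = 45.
Row 5 must total 325; the given cells sum to 236, so (5,2) = 89.
Column 2 must total 325; the given cells sum to 262, so (4,2) = 63.
Anti-diagonal needs 325; the known cells sum to 260, so (2,4) = 65.
Row 2: 59 + 71 + 43 + 65 + ? = 325, so (2,5) = 87.
The remaining cell in row 4 is (4,5) = 325 − 246 = 79.
Using column 4: 49 + 65 + 57 + 73 + ? → (3,4) = 325 − 244 = 81.
From column 5, 325 − (61 + 87 + 79 + 45) gives (3,5) = 53.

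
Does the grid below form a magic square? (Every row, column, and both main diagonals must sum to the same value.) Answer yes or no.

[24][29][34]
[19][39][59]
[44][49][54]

No — row 3 sums to 147 but row 1 sums to 87.

Row 1: 24 + 29 + 34 = 87.
Row 2: 19 + 39 + 59 = 117.
Row 3: 44 + 49 + 54 = 147.
Column 1: 24 + 19 + 44 = 87.
Column 2: 29 + 39 + 49 = 117.
Column 3: 34 + 59 + 54 = 147.
Main diagonal: 24 + 39 + 54 = 117.
Anti-diagonal: 34 + 39 + 44 = 117.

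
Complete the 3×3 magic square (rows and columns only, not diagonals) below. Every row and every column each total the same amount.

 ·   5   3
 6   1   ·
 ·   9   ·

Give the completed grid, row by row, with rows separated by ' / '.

Column 2 is already complete: 5 + 1 + 9 = 15, so that is the magic constant.
Row 1 must total 15; the given cells sum to 8, so (1,1) = 7.
Row 2: 6 + 1 + ? = 15, so (2,3) = 8.
Column 1 needs 15; the known cells sum to 13, so (3,1) = 2.
Column 3 needs 15; the known cells sum to 11, so (3,3) = 4.

7 5 3 / 6 1 8 / 2 9 4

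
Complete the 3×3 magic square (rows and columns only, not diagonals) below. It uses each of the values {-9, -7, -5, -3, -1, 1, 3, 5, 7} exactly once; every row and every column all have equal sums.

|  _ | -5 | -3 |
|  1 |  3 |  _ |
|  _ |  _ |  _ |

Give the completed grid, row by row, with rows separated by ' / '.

The 9 entries sum to -9, so each line sums to -9/3 = -3.
Row 1 must total -3; the given cells sum to -8, so (1,1) = 5.
Using row 2: 1 + 3 + ? → (2,3) = -3 − 4 = -7.
Column 1: 5 + 1 + ? = -3, so (3,1) = -9.
Column 2: -5 + 3 + ? = -3, so (3,2) = -1.
From column 3, -3 − (-3 + (-7)) gives (3,3) = 7.

5 -5 -3 / 1 3 -7 / -9 -1 7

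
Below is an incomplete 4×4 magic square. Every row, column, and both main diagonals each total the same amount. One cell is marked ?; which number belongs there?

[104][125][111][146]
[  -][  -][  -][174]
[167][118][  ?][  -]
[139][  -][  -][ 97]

132

Row 1 is complete and sums to 486; that is the magic constant.
Column 1 must total 486; the given cells sum to 410, so (2,1) = 76.
Using column 4: 146 + 174 + 97 + ? → (3,4) = 486 − 417 = 69.
The remaining cell in anti-diagonal is (2,3) = 486 − 403 = 83.
Using row 2: 76 + 83 + 174 + ? → (2,2) = 486 − 333 = 153.
From row 3, 486 − (167 + 118 + 69) gives (3,3) = 132.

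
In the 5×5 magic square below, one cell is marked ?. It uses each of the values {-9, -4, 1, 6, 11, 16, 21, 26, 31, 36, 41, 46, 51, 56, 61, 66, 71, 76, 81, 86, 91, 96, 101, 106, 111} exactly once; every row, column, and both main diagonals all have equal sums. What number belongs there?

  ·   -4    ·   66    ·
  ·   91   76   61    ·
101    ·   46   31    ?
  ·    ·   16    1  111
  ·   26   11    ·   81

-9

The 25 entries sum to 1275, so each line sums to 1275/5 = 255.
Using column 3: 76 + 46 + 16 + 11 + ? → (1,3) = 255 − 149 = 106.
Column 4: 66 + 61 + 31 + 1 + ? = 255, so (5,4) = 96.
Using main diagonal: 91 + 46 + 1 + 81 + ? → (1,1) = 255 − 219 = 36.
Row 1 needs 255; the known cells sum to 204, so (1,5) = 51.
Row 5 must total 255; the given cells sum to 214, so (5,1) = 41.
From anti-diagonal, 255 − (51 + 61 + 46 + 41) gives (4,2) = 56.
Row 4: 56 + 16 + 1 + 111 + ? = 255, so (4,1) = 71.
The remaining cell in column 1 is (2,1) = 255 − 249 = 6.
Column 2 needs 255; the known cells sum to 169, so (3,2) = 86.
Row 2 must total 255; the given cells sum to 234, so (2,5) = 21.
The remaining cell in row 3 is (3,5) = 255 − 264 = -9.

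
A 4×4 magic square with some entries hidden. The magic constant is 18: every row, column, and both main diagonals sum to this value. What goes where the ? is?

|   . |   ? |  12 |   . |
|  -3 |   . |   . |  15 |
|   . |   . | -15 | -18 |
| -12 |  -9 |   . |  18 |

From row 4, 18 − (-12 + (-9) + 18) gives (4,3) = 21.
The remaining cell in column 3 is (2,3) = 18 − 18 = 0.
Using column 4: 15 + (-18) + 18 + ? → (1,4) = 18 − 15 = 3.
The remaining cell in anti-diagonal is (3,2) = 18 − (-9) = 27.
Row 2: -3 + 0 + 15 + ? = 18, so (2,2) = 6.
Row 3 must total 18; the given cells sum to -6, so (3,1) = 24.
The remaining cell in column 1 is (1,1) = 18 − 9 = 9.
Using column 2: 6 + 27 + (-9) + ? → (1,2) = 18 − 24 = -6.

-6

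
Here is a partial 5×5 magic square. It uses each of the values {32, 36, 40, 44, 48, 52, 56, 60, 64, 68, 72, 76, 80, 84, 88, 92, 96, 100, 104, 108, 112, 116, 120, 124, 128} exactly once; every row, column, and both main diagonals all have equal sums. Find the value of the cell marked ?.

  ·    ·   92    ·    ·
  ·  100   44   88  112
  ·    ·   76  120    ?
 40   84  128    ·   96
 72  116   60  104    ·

The 25 entries sum to 2000, so each line sums to 2000/5 = 400.
Row 2 must total 400; the given cells sum to 344, so (2,1) = 56.
Row 4 must total 400; the given cells sum to 348, so (4,4) = 52.
From row 5, 400 − (72 + 116 + 60 + 104) gives (5,5) = 48.
Column 4: 88 + 120 + 52 + 104 + ? = 400, so (1,4) = 36.
Using main diagonal: 100 + 76 + 52 + 48 + ? → (1,1) = 400 − 276 = 124.
Anti-diagonal: 88 + 76 + 84 + 72 + ? = 400, so (1,5) = 80.
Row 1: 124 + 92 + 36 + 80 + ? = 400, so (1,2) = 68.
From column 1, 400 − (124 + 56 + 40 + 72) gives (3,1) = 108.
Column 2 needs 400; the known cells sum to 368, so (3,2) = 32.
Column 5 needs 400; the known cells sum to 336, so (3,5) = 64.

64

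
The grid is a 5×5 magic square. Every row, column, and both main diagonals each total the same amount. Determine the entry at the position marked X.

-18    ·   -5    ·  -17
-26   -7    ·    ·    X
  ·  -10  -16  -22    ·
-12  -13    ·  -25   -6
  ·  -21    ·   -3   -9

-20

Main diagonal is complete and sums to -75; that is the magic constant.
Row 4 needs -75; the known cells sum to -56, so (4,3) = -19.
Column 2 must total -75; the given cells sum to -51, so (1,2) = -24.
Row 1 must total -75; the given cells sum to -64, so (1,4) = -11.
Column 4: -11 + (-22) + (-25) + (-3) + ? = -75, so (2,4) = -14.
Using anti-diagonal: -17 + (-14) + (-16) + (-13) + ? → (5,1) = -75 − (-60) = -15.
From row 5, -75 − (-15 + (-21) + (-3) + (-9)) gives (5,3) = -27.
From column 1, -75 − (-18 + (-26) + (-12) + (-15)) gives (3,1) = -4.
The remaining cell in column 3 is (2,3) = -75 − (-67) = -8.
Using row 2: -26 + (-7) + (-8) + (-14) + ? → (2,5) = -75 − (-55) = -20.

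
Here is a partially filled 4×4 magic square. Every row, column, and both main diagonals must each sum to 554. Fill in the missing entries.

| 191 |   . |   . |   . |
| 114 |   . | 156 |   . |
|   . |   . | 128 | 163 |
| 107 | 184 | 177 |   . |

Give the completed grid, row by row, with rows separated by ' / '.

From row 4, 554 − (107 + 184 + 177) gives (4,4) = 86.
Using column 1: 191 + 114 + 107 + ? → (3,1) = 554 − 412 = 142.
The remaining cell in column 3 is (1,3) = 554 − 461 = 93.
Main diagonal must total 554; the given cells sum to 405, so (2,2) = 149.
Using row 2: 114 + 149 + 156 + ? → (2,4) = 554 − 419 = 135.
Using row 3: 142 + 128 + 163 + ? → (3,2) = 554 − 433 = 121.
Using column 2: 149 + 121 + 184 + ? → (1,2) = 554 − 454 = 100.
Column 4 needs 554; the known cells sum to 384, so (1,4) = 170.

191 100 93 170 / 114 149 156 135 / 142 121 128 163 / 107 184 177 86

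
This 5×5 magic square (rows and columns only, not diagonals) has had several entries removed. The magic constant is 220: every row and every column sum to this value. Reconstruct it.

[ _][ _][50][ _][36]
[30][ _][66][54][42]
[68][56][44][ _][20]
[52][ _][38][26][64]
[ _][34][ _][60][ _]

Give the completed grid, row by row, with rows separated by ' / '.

From row 2, 220 − (30 + 66 + 54 + 42) gives (2,2) = 28.
Row 3 must total 220; the given cells sum to 188, so (3,4) = 32.
The remaining cell in row 4 is (4,2) = 220 − 180 = 40.
Column 2: 28 + 56 + 40 + 34 + ? = 220, so (1,2) = 62.
Using column 3: 50 + 66 + 44 + 38 + ? → (5,3) = 220 − 198 = 22.
Using column 4: 54 + 32 + 26 + 60 + ? → (1,4) = 220 − 172 = 48.
Column 5 must total 220; the given cells sum to 162, so (5,5) = 58.
Row 1 must total 220; the given cells sum to 196, so (1,1) = 24.
From row 5, 220 − (34 + 22 + 60 + 58) gives (5,1) = 46.

24 62 50 48 36 / 30 28 66 54 42 / 68 56 44 32 20 / 52 40 38 26 64 / 46 34 22 60 58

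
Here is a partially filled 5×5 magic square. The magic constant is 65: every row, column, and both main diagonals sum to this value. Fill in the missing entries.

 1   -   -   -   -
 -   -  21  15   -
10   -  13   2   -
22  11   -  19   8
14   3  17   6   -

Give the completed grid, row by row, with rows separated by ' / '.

1 20 9 23 12 / 18 7 21 15 4 / 10 24 13 2 16 / 22 11 5 19 8 / 14 3 17 6 25

Using row 4: 22 + 11 + 19 + 8 + ? → (4,3) = 65 − 60 = 5.
Row 5 must total 65; the given cells sum to 40, so (5,5) = 25.
Column 1 must total 65; the given cells sum to 47, so (2,1) = 18.
Column 3 must total 65; the given cells sum to 56, so (1,3) = 9.
Column 4 must total 65; the given cells sum to 42, so (1,4) = 23.
The remaining cell in main diagonal is (2,2) = 65 − 58 = 7.
From anti-diagonal, 65 − (15 + 13 + 11 + 14) gives (1,5) = 12.
The remaining cell in row 1 is (1,2) = 65 − 45 = 20.
Using row 2: 18 + 7 + 21 + 15 + ? → (2,5) = 65 − 61 = 4.
From column 2, 65 − (20 + 7 + 11 + 3) gives (3,2) = 24.
Column 5 must total 65; the given cells sum to 49, so (3,5) = 16.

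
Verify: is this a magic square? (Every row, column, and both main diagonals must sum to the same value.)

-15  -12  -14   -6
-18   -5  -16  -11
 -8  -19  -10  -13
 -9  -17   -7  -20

No — column 3 sums to -47 but column 4 sums to -50.

Row 1: -15 + (-12) + (-14) + (-6) = -47.
Row 2: -18 + (-5) + (-16) + (-11) = -50.
Row 3: -8 + (-19) + (-10) + (-13) = -50.
Row 4: -9 + (-17) + (-7) + (-20) = -53.
Column 1: -15 + (-18) + (-8) + (-9) = -50.
Column 2: -12 + (-5) + (-19) + (-17) = -53.
Column 3: -14 + (-16) + (-10) + (-7) = -47.
Column 4: -6 + (-11) + (-13) + (-20) = -50.
Main diagonal: -15 + (-5) + (-10) + (-20) = -50.
Anti-diagonal: -6 + (-16) + (-19) + (-9) = -50.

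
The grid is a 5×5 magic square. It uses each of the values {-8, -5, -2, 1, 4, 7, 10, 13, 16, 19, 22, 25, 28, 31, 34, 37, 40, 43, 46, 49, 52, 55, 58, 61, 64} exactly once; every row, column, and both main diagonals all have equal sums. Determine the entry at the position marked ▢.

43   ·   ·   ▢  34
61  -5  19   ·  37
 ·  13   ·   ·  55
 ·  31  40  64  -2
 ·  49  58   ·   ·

10

The 25 entries sum to 700, so each line sums to 700/5 = 140.
Row 2: 61 + (-5) + 19 + 37 + ? = 140, so (2,4) = 28.
Row 4 needs 140; the known cells sum to 133, so (4,1) = 7.
Using column 2: -5 + 13 + 31 + 49 + ? → (1,2) = 140 − 88 = 52.
The remaining cell in column 5 is (5,5) = 140 − 124 = 16.
Main diagonal: 43 + (-5) + 64 + 16 + ? = 140, so (3,3) = 22.
Anti-diagonal needs 140; the known cells sum to 115, so (5,1) = 25.
Using row 5: 25 + 49 + 58 + 16 + ? → (5,4) = 140 − 148 = -8.
Column 1 must total 140; the given cells sum to 136, so (3,1) = 4.
Column 3: 19 + 22 + 40 + 58 + ? = 140, so (1,3) = 1.
Using row 1: 43 + 52 + 1 + 34 + ? → (1,4) = 140 − 130 = 10.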